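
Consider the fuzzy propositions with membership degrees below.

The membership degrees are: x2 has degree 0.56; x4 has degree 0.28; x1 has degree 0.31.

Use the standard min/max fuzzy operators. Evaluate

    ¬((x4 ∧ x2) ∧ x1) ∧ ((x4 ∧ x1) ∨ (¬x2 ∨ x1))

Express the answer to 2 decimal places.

x4 ∧ x2 = min(a, b) on (0.28, 0.56) = 0.28
(x4 ∧ x2) ∧ x1 = min(a, b) on (0.28, 0.31) = 0.28
¬((x4 ∧ x2) ∧ x1) = 1 − 0.28 = 0.72
x4 ∧ x1 = min(a, b) on (0.28, 0.31) = 0.28
¬x2 = 1 − 0.56 = 0.44
¬x2 ∨ x1 = max(a, b) on (0.44, 0.31) = 0.44
(x4 ∧ x1) ∨ (¬x2 ∨ x1) = max(a, b) on (0.28, 0.44) = 0.44
¬((x4 ∧ x2) ∧ x1) ∧ ((x4 ∧ x1) ∨ (¬x2 ∨ x1)) = min(a, b) on (0.72, 0.44) = 0.44

0.44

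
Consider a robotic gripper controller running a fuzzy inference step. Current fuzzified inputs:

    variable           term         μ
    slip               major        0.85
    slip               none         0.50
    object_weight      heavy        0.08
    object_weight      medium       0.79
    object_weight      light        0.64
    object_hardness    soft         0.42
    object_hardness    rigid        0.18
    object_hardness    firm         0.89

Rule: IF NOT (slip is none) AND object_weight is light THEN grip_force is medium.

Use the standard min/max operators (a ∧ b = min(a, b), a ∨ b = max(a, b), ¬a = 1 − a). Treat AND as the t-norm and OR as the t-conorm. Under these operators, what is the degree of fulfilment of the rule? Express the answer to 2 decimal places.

firing strength: ¬none=1−0.50=0.50, light=0.64; AND[min(a, b)] → w = 0.50

0.50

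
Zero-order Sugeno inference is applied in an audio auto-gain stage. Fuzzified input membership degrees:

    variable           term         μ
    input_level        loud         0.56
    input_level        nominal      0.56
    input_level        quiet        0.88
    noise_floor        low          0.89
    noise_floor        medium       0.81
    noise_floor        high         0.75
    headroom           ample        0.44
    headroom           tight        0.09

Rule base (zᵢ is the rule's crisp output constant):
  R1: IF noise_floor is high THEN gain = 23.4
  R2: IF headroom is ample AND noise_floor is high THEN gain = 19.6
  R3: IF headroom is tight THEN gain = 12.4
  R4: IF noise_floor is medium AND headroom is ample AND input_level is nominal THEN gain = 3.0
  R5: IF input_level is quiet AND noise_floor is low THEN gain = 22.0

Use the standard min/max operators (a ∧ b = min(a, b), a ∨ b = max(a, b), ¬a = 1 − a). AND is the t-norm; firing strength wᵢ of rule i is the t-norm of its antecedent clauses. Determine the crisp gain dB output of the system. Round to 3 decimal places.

R1 (z=23.4): high=0.75 → w = 0.75
R2 (z=19.6): ample=0.44, high=0.75; AND[min(a, b)] → w = 0.44
R3 (z=12.4): tight=0.09 → w = 0.09
R4 (z=3.0): medium=0.81, ample=0.44, nominal=0.56; AND[min(a, b)] → w = 0.44
R5 (z=22.0): quiet=0.88, low=0.89; AND[min(a, b)] → w = 0.88
Weighted average = (0.75·23.4 + 0.44·19.6 + 0.09·12.4 + 0.44·3.0 + 0.88·22.0) / (0.75 + 0.44 + 0.09 + 0.44 + 0.88)
  = 47.9700 / 2.6000 = 18.450

18.450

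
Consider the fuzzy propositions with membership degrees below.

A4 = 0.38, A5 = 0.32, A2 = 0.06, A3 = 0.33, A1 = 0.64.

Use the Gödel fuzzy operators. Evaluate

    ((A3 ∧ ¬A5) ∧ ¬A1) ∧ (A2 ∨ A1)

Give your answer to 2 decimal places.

¬A5 = 1 − 0.32 = 0.68
A3 ∧ ¬A5 = min(a, b) on (0.33, 0.68) = 0.33
¬A1 = 1 − 0.64 = 0.36
(A3 ∧ ¬A5) ∧ ¬A1 = min(a, b) on (0.33, 0.36) = 0.33
A2 ∨ A1 = max(a, b) on (0.06, 0.64) = 0.64
((A3 ∧ ¬A5) ∧ ¬A1) ∧ (A2 ∨ A1) = min(a, b) on (0.33, 0.64) = 0.33

0.33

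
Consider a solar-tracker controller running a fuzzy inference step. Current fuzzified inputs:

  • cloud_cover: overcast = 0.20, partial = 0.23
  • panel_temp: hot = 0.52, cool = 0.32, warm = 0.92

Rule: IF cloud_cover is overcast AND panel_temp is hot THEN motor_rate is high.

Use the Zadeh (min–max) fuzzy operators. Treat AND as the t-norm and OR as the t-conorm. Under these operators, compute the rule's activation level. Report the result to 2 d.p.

firing strength: overcast=0.20, hot=0.52; AND[min(a, b)] → w = 0.20

0.20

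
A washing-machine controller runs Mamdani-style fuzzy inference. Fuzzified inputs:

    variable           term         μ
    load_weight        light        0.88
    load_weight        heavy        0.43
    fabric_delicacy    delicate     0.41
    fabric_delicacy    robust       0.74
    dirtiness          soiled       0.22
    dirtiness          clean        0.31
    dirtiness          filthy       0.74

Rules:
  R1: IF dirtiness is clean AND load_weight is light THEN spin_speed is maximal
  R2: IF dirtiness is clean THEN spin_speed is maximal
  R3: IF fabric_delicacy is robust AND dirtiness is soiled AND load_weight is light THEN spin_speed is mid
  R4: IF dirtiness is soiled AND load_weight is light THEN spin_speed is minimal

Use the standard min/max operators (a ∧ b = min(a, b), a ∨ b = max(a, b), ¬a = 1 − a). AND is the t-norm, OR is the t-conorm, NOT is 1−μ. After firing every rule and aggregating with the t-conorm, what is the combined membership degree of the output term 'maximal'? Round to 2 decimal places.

R1: clean=0.31, light=0.88; AND[min(a, b)] → w = 0.31
R2: clean=0.31 → w = 0.31
R3: robust=0.74, soiled=0.22, light=0.88; AND[min(a, b)] → w = 0.22
R4: soiled=0.22, light=0.88; AND[min(a, b)] → w = 0.22
Rules with consequent 'maximal': {R1, R2} → strengths 0.31, 0.31
Aggregate via t-conorm [max(a, b)]: 0.31

0.31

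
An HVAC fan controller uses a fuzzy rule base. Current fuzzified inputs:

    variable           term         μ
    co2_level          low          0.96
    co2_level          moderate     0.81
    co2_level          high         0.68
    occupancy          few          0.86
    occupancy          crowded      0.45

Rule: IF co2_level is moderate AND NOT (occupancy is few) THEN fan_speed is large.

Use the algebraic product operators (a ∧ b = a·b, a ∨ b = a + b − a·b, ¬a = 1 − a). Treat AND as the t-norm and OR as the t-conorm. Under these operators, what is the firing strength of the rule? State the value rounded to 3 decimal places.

firing strength: moderate=0.81, ¬few=1−0.86=0.14; AND[a·b] → w = 0.1134

0.113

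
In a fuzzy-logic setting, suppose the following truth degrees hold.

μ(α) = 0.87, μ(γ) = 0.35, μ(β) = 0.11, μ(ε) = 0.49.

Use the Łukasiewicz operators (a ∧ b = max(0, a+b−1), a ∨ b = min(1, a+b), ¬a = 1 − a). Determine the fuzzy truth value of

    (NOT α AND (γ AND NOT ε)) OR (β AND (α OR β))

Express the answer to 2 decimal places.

NOT α = 1 − 0.87 = 0.13
NOT ε = 1 − 0.49 = 0.51
γ AND NOT ε = max(0, a+b−1) on (0.35, 0.51) = 0.00
NOT α AND (γ AND NOT ε) = max(0, a+b−1) on (0.13, 0.00) = 0.00
α OR β = min(1, a+b) on (0.87, 0.11) = 0.98
β AND (α OR β) = max(0, a+b−1) on (0.11, 0.98) = 0.09
(NOT α AND (γ AND NOT ε)) OR (β AND (α OR β)) = min(1, a+b) on (0.00, 0.09) = 0.09

0.09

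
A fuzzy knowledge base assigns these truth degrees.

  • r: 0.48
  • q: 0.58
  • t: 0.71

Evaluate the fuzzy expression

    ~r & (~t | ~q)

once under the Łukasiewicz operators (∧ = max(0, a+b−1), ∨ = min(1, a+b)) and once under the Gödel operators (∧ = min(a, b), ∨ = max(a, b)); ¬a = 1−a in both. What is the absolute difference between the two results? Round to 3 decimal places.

Under Łukasiewicz:
  ~r = 1 − 0.48 = 0.52
  ~t = 1 − 0.71 = 0.29
  ~q = 1 − 0.58 = 0.42
  ~t | ~q = min(1, a+b) on (0.29, 0.42) = 0.71
  ~r & (~t | ~q) = max(0, a+b−1) on (0.52, 0.71) = 0.23
  → value = 0.2300
Under Gödel:
  ~r = 1 − 0.48 = 0.52
  ~t = 1 − 0.71 = 0.29
  ~q = 1 − 0.58 = 0.42
  ~t | ~q = max(a, b) on (0.29, 0.42) = 0.42
  ~r & (~t | ~q) = min(a, b) on (0.52, 0.42) = 0.42
  → value = 0.4200
|0.2300 − 0.4200| = 0.190

0.190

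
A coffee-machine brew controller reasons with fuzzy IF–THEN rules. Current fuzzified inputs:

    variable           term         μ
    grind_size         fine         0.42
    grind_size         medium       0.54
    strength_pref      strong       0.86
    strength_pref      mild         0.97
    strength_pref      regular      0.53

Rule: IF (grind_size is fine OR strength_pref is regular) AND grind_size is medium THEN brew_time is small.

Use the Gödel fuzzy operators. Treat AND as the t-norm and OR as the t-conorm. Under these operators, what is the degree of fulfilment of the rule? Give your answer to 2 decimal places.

firing strength: (fine=0.42 OR regular=0.53) = 0.53; AND[min(a, b)] with medium=0.54 → w = 0.53

0.53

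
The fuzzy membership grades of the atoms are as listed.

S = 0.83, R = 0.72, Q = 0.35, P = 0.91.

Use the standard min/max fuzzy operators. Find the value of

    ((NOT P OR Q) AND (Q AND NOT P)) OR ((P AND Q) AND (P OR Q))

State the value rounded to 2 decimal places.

0.35

NOT P = 1 − 0.91 = 0.09
NOT P OR Q = max(a, b) on (0.09, 0.35) = 0.35
NOT P = 1 − 0.91 = 0.09
Q AND NOT P = min(a, b) on (0.35, 0.09) = 0.09
(NOT P OR Q) AND (Q AND NOT P) = min(a, b) on (0.35, 0.09) = 0.09
P AND Q = min(a, b) on (0.91, 0.35) = 0.35
P OR Q = max(a, b) on (0.91, 0.35) = 0.91
(P AND Q) AND (P OR Q) = min(a, b) on (0.35, 0.91) = 0.35
((NOT P OR Q) AND (Q AND NOT P)) OR ((P AND Q) AND (P OR Q)) = max(a, b) on (0.09, 0.35) = 0.35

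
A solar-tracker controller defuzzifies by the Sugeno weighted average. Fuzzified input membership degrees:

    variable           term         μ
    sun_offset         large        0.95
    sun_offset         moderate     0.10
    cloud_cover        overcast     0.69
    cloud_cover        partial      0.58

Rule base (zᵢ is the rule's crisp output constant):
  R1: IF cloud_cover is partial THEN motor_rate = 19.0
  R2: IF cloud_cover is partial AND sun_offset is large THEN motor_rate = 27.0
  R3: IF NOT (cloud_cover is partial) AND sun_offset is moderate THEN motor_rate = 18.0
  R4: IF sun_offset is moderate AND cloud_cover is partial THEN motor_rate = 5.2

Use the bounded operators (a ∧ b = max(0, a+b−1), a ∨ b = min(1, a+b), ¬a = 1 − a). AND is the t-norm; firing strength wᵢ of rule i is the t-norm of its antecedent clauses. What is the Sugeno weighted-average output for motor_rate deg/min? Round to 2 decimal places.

R1 (z=19.0): partial=0.58 → w = 0.58
R2 (z=27.0): partial=0.58, large=0.95; AND[max(0, a+b−1)] → w = 0.53
R3 (z=18.0): ¬partial=1−0.58=0.42, moderate=0.10; AND[max(0, a+b−1)] → w = 0.00
R4 (z=5.2): moderate=0.10, partial=0.58; AND[max(0, a+b−1)] → w = 0.00
Weighted average = (0.58·19.0 + 0.53·27.0 + 0.00·18.0 + 0.00·5.2) / (0.58 + 0.53 + 0.00 + 0.00)
  = 25.3300 / 1.1100 = 22.82

22.82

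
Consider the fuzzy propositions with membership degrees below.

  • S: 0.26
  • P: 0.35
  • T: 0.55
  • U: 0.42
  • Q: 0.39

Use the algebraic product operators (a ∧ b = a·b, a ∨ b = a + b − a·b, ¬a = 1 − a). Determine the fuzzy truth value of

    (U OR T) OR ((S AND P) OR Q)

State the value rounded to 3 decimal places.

U OR T = a + b − a·b on (0.4200, 0.5500) = 0.7390
S AND P = a·b on (0.2600, 0.3500) = 0.0910
(S AND P) OR Q = a + b − a·b on (0.0910, 0.3900) = 0.4455
(U OR T) OR ((S AND P) OR Q) = a + b − a·b on (0.7390, 0.4455) = 0.8553

0.855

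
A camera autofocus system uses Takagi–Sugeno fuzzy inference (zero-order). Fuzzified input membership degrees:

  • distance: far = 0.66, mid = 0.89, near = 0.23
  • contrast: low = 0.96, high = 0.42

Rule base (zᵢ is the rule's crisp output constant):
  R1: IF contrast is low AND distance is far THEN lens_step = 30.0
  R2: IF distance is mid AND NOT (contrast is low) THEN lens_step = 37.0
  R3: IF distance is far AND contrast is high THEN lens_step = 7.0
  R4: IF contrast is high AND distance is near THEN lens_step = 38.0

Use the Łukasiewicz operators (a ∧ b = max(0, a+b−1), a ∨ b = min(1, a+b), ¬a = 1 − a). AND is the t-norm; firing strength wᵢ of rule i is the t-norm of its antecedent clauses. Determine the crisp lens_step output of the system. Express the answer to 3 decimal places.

27.371

R1 (z=30.0): low=0.96, far=0.66; AND[max(0, a+b−1)] → w = 0.62
R2 (z=37.0): mid=0.89, ¬low=1−0.96=0.04; AND[max(0, a+b−1)] → w = 0.00
R3 (z=7.0): far=0.66, high=0.42; AND[max(0, a+b−1)] → w = 0.08
R4 (z=38.0): high=0.42, near=0.23; AND[max(0, a+b−1)] → w = 0.00
Weighted average = (0.62·30.0 + 0.00·37.0 + 0.08·7.0 + 0.00·38.0) / (0.62 + 0.00 + 0.08 + 0.00)
  = 19.1600 / 0.7000 = 27.371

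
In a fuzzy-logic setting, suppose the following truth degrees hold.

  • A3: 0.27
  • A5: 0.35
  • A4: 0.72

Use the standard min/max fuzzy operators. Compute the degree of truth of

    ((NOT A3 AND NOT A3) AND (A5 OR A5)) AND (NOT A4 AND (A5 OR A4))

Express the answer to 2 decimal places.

0.28

NOT A3 = 1 − 0.27 = 0.73
NOT A3 = 1 − 0.27 = 0.73
NOT A3 AND NOT A3 = min(a, b) on (0.73, 0.73) = 0.73
A5 OR A5 = max(a, b) on (0.35, 0.35) = 0.35
(NOT A3 AND NOT A3) AND (A5 OR A5) = min(a, b) on (0.73, 0.35) = 0.35
NOT A4 = 1 − 0.72 = 0.28
A5 OR A4 = max(a, b) on (0.35, 0.72) = 0.72
NOT A4 AND (A5 OR A4) = min(a, b) on (0.28, 0.72) = 0.28
((NOT A3 AND NOT A3) AND (A5 OR A5)) AND (NOT A4 AND (A5 OR A4)) = min(a, b) on (0.35, 0.28) = 0.28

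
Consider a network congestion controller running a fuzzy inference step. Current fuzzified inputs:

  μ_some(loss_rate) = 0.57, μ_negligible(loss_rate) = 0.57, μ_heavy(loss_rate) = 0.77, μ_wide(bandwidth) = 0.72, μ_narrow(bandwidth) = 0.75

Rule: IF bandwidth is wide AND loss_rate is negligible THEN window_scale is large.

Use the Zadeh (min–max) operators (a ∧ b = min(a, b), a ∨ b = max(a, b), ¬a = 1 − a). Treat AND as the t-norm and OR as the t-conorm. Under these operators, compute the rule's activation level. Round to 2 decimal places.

0.57

firing strength: wide=0.72, negligible=0.57; AND[min(a, b)] → w = 0.57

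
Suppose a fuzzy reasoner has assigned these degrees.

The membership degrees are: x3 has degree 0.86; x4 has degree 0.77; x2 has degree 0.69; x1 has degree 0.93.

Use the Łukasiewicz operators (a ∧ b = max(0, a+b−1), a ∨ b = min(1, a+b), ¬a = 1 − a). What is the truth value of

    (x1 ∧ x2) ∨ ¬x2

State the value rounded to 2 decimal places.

x1 ∧ x2 = max(0, a+b−1) on (0.93, 0.69) = 0.62
¬x2 = 1 − 0.69 = 0.31
(x1 ∧ x2) ∨ ¬x2 = min(1, a+b) on (0.62, 0.31) = 0.93

0.93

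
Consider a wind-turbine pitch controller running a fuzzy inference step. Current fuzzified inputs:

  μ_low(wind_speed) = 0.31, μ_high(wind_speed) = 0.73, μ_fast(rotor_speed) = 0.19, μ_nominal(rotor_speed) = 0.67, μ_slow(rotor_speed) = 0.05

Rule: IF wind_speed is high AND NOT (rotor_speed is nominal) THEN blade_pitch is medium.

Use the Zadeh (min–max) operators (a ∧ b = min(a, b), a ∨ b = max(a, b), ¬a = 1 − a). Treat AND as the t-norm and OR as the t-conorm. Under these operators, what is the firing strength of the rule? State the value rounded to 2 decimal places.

0.33

firing strength: high=0.73, ¬nominal=1−0.67=0.33; AND[min(a, b)] → w = 0.33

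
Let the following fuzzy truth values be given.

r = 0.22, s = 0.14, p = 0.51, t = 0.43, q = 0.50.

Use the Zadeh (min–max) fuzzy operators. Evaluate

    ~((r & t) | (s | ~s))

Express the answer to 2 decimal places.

r & t = min(a, b) on (0.22, 0.43) = 0.22
~s = 1 − 0.14 = 0.86
s | ~s = max(a, b) on (0.14, 0.86) = 0.86
(r & t) | (s | ~s) = max(a, b) on (0.22, 0.86) = 0.86
~((r & t) | (s | ~s)) = 1 − 0.86 = 0.14

0.14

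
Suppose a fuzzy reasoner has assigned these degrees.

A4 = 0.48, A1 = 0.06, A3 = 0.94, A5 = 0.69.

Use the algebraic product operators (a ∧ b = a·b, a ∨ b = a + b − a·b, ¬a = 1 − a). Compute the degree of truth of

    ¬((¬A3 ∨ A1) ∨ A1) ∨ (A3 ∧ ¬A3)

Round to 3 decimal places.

¬A3 = 1 − 0.9400 = 0.0600
¬A3 ∨ A1 = a + b − a·b on (0.0600, 0.0600) = 0.1164
(¬A3 ∨ A1) ∨ A1 = a + b − a·b on (0.1164, 0.0600) = 0.1694
¬((¬A3 ∨ A1) ∨ A1) = 1 − 0.1694 = 0.8306
¬A3 = 1 − 0.9400 = 0.0600
A3 ∧ ¬A3 = a·b on (0.9400, 0.0600) = 0.0564
¬((¬A3 ∨ A1) ∨ A1) ∨ (A3 ∧ ¬A3) = a + b − a·b on (0.8306, 0.0564) = 0.8401

0.840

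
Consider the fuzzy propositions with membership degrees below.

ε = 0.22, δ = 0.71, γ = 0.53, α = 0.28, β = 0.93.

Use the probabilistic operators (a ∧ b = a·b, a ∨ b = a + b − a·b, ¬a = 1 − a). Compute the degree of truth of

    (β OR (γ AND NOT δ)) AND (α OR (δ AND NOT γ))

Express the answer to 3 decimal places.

0.489

NOT δ = 1 − 0.7100 = 0.2900
γ AND NOT δ = a·b on (0.5300, 0.2900) = 0.1537
β OR (γ AND NOT δ) = a + b − a·b on (0.9300, 0.1537) = 0.9408
NOT γ = 1 − 0.5300 = 0.4700
δ AND NOT γ = a·b on (0.7100, 0.4700) = 0.3337
α OR (δ AND NOT γ) = a + b − a·b on (0.2800, 0.3337) = 0.5203
(β OR (γ AND NOT δ)) AND (α OR (δ AND NOT γ)) = a·b on (0.9408, 0.5203) = 0.4894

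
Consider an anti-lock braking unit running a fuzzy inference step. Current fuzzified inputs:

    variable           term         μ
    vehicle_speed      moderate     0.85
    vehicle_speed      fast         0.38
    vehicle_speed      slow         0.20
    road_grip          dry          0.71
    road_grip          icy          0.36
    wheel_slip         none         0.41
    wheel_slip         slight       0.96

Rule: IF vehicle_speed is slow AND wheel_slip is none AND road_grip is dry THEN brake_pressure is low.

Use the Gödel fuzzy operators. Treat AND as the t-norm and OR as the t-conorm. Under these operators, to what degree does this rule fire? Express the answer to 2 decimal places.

firing strength: slow=0.20, none=0.41, dry=0.71; AND[min(a, b)] → w = 0.20

0.20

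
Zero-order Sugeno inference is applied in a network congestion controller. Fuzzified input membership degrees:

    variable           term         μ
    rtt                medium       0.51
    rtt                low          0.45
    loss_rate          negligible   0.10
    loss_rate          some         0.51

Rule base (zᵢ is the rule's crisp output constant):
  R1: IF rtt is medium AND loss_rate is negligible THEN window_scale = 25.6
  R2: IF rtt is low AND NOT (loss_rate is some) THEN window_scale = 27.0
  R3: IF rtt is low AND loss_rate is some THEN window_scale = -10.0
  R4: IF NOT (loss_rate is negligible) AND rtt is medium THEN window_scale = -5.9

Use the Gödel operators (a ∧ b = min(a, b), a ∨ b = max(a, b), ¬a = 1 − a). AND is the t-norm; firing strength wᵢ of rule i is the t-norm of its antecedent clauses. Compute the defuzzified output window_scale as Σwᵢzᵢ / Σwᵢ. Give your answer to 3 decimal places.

4.769

R1 (z=25.6): medium=0.51, negligible=0.10; AND[min(a, b)] → w = 0.10
R2 (z=27.0): low=0.45, ¬some=1−0.51=0.49; AND[min(a, b)] → w = 0.45
R3 (z=-10.0): low=0.45, some=0.51; AND[min(a, b)] → w = 0.45
R4 (z=-5.9): ¬negligible=1−0.10=0.90, medium=0.51; AND[min(a, b)] → w = 0.51
Weighted average = (0.10·25.6 + 0.45·27.0 + 0.45·-10.0 + 0.51·-5.9) / (0.10 + 0.45 + 0.45 + 0.51)
  = 7.2010 / 1.5100 = 4.769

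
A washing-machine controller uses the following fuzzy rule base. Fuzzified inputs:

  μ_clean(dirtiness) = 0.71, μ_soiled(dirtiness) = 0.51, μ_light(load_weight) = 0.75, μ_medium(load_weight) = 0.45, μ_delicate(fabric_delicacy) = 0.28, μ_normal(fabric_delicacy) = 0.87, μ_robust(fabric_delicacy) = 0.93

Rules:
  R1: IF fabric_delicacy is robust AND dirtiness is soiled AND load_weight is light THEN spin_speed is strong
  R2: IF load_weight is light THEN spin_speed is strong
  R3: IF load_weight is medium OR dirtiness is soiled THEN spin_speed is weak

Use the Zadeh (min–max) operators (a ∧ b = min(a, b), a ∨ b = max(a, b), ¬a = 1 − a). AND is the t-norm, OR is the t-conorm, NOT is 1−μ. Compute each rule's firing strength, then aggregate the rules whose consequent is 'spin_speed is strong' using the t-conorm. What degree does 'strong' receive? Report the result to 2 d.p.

R1: robust=0.93, soiled=0.51, light=0.75; AND[min(a, b)] → w = 0.51
R2: light=0.75 → w = 0.75
R3: medium=0.45, soiled=0.51; OR[max(a, b)] → w = 0.51
Rules with consequent 'strong': {R1, R2} → strengths 0.51, 0.75
Aggregate via t-conorm [max(a, b)]: 0.75

0.75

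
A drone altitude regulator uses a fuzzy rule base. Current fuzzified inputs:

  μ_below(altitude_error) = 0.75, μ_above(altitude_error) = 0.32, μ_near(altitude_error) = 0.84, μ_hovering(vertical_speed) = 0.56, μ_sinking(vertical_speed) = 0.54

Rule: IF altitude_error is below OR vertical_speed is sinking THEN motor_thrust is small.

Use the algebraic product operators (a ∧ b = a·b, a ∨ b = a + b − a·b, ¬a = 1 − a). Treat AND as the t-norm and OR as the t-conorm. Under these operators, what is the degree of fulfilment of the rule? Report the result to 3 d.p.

firing strength: below=0.75, sinking=0.54; OR[a + b − a·b] → w = 0.8850

0.885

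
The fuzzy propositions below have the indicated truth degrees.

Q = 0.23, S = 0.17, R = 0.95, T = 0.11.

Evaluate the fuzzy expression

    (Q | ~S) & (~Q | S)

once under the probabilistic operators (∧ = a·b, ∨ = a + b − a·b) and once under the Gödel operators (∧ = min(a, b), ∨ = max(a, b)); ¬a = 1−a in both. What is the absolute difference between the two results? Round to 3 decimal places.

Under probabilistic:
  ~S = 1 − 0.1700 = 0.8300
  Q | ~S = a + b − a·b on (0.2300, 0.8300) = 0.8691
  ~Q = 1 − 0.2300 = 0.7700
  ~Q | S = a + b − a·b on (0.7700, 0.1700) = 0.8091
  (Q | ~S) & (~Q | S) = a·b on (0.8691, 0.8091) = 0.7032
  → value = 0.7032
Under Gödel:
  ~S = 1 − 0.17 = 0.83
  Q | ~S = max(a, b) on (0.23, 0.83) = 0.83
  ~Q = 1 − 0.23 = 0.77
  ~Q | S = max(a, b) on (0.77, 0.17) = 0.77
  (Q | ~S) & (~Q | S) = min(a, b) on (0.83, 0.77) = 0.77
  → value = 0.7700
|0.7032 − 0.7700| = 0.067

0.067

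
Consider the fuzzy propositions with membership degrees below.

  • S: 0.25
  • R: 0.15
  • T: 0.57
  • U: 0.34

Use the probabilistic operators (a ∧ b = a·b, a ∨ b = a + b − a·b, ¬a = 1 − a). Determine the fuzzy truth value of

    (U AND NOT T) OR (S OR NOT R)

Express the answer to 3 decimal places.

NOT T = 1 − 0.5700 = 0.4300
U AND NOT T = a·b on (0.3400, 0.4300) = 0.1462
NOT R = 1 − 0.1500 = 0.8500
S OR NOT R = a + b − a·b on (0.2500, 0.8500) = 0.8875
(U AND NOT T) OR (S OR NOT R) = a + b − a·b on (0.1462, 0.8875) = 0.9039

0.904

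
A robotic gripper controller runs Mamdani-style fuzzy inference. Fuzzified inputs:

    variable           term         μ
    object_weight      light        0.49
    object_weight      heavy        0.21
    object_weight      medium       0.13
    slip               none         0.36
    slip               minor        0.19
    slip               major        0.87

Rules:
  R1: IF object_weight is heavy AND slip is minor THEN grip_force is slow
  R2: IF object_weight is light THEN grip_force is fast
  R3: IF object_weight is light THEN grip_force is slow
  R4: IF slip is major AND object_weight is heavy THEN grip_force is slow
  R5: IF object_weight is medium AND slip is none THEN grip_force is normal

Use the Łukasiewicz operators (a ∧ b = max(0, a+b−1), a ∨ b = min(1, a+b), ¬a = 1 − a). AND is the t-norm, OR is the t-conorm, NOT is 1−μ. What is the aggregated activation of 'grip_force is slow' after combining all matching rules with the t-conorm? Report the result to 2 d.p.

R1: heavy=0.21, minor=0.19; AND[max(0, a+b−1)] → w = 0.00
R2: light=0.49 → w = 0.49
R3: light=0.49 → w = 0.49
R4: major=0.87, heavy=0.21; AND[max(0, a+b−1)] → w = 0.08
R5: medium=0.13, none=0.36; AND[max(0, a+b−1)] → w = 0.00
Rules with consequent 'slow': {R1, R3, R4} → strengths 0.00, 0.49, 0.08
Aggregate via t-conorm [min(1, a+b)]: 0.57

0.57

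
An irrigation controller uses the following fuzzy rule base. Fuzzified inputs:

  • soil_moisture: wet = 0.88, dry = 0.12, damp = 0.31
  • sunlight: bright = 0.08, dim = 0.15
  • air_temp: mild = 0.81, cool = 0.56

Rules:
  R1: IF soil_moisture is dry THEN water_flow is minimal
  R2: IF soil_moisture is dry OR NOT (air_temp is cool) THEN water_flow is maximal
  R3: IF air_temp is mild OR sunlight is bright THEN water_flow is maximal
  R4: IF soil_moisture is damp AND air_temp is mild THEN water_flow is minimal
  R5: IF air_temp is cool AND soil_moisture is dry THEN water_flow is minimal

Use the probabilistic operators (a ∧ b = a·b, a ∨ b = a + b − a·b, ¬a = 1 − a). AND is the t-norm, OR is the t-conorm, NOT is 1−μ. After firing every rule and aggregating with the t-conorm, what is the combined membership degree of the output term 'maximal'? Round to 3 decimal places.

0.914

R1: dry=0.12 → w = 0.1200
R2: dry=0.12, ¬cool=1−0.56=0.44; OR[a + b − a·b] → w = 0.5072
R3: mild=0.81, bright=0.08; OR[a + b − a·b] → w = 0.8252
R4: damp=0.31, mild=0.81; AND[a·b] → w = 0.2511
R5: cool=0.56, dry=0.12; AND[a·b] → w = 0.0672
Rules with consequent 'maximal': {R2, R3} → strengths 0.5072, 0.8252
Aggregate via t-conorm [a + b − a·b]: 0.9139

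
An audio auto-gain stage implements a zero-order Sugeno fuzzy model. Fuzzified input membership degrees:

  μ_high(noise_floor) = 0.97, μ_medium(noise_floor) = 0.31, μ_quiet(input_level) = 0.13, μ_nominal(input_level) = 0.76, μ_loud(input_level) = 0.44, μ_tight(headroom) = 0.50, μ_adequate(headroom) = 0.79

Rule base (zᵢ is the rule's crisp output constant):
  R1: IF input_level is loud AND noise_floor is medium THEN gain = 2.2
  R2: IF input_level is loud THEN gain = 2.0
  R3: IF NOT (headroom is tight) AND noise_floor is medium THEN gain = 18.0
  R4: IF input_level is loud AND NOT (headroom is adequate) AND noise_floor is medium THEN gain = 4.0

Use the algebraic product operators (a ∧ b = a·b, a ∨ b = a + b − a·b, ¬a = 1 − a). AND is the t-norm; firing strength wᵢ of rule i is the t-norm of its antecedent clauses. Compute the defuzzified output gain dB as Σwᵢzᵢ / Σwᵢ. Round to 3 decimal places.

R1 (z=2.2): loud=0.44, medium=0.31; AND[a·b] → w = 0.1364
R2 (z=2.0): loud=0.44 → w = 0.4400
R3 (z=18.0): ¬tight=1−0.50=0.50, medium=0.31; AND[a·b] → w = 0.1550
R4 (z=4.0): loud=0.44, ¬adequate=1−0.79=0.21, medium=0.31; AND[a·b] → w = 0.0286
Weighted average = (0.1364·2.2 + 0.4400·2.0 + 0.1550·18.0 + 0.0286·4.0) / (0.1364 + 0.4400 + 0.1550 + 0.0286)
  = 4.0847 / 0.7600 = 5.374

5.374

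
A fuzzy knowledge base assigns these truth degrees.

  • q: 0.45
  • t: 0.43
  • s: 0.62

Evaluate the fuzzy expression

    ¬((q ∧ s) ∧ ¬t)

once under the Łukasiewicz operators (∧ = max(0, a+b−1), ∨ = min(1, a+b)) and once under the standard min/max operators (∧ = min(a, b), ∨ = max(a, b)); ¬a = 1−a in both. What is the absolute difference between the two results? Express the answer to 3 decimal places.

0.450

Under Łukasiewicz:
  q ∧ s = max(0, a+b−1) on (0.45, 0.62) = 0.07
  ¬t = 1 − 0.43 = 0.57
  (q ∧ s) ∧ ¬t = max(0, a+b−1) on (0.07, 0.57) = 0.00
  ¬((q ∧ s) ∧ ¬t) = 1 − 0.00 = 1.00
  → value = 1.0000
Under standard min/max:
  q ∧ s = min(a, b) on (0.45, 0.62) = 0.45
  ¬t = 1 − 0.43 = 0.57
  (q ∧ s) ∧ ¬t = min(a, b) on (0.45, 0.57) = 0.45
  ¬((q ∧ s) ∧ ¬t) = 1 − 0.45 = 0.55
  → value = 0.5500
|1.0000 − 0.5500| = 0.450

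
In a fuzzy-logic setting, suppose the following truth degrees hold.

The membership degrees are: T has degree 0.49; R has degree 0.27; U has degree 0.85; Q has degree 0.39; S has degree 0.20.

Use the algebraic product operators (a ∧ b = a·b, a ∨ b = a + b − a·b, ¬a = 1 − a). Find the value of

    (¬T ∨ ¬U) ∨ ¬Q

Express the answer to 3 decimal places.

0.838

¬T = 1 − 0.4900 = 0.5100
¬U = 1 − 0.8500 = 0.1500
¬T ∨ ¬U = a + b − a·b on (0.5100, 0.1500) = 0.5835
¬Q = 1 − 0.3900 = 0.6100
(¬T ∨ ¬U) ∨ ¬Q = a + b − a·b on (0.5835, 0.6100) = 0.8376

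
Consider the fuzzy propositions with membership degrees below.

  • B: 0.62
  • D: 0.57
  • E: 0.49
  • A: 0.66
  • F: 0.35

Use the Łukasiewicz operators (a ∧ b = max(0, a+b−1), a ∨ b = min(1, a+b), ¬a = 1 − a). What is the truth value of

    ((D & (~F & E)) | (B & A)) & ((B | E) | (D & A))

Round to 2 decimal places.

~F = 1 − 0.35 = 0.65
~F & E = max(0, a+b−1) on (0.65, 0.49) = 0.14
D & (~F & E) = max(0, a+b−1) on (0.57, 0.14) = 0.00
B & A = max(0, a+b−1) on (0.62, 0.66) = 0.28
(D & (~F & E)) | (B & A) = min(1, a+b) on (0.00, 0.28) = 0.28
B | E = min(1, a+b) on (0.62, 0.49) = 1.00
D & A = max(0, a+b−1) on (0.57, 0.66) = 0.23
(B | E) | (D & A) = min(1, a+b) on (1.00, 0.23) = 1.00
((D & (~F & E)) | (B & A)) & ((B | E) | (D & A)) = max(0, a+b−1) on (0.28, 1.00) = 0.28

0.28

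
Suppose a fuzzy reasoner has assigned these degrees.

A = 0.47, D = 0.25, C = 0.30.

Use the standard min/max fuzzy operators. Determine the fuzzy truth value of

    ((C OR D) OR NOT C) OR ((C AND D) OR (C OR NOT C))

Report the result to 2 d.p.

C OR D = max(a, b) on (0.30, 0.25) = 0.30
NOT C = 1 − 0.30 = 0.70
(C OR D) OR NOT C = max(a, b) on (0.30, 0.70) = 0.70
C AND D = min(a, b) on (0.30, 0.25) = 0.25
NOT C = 1 − 0.30 = 0.70
C OR NOT C = max(a, b) on (0.30, 0.70) = 0.70
(C AND D) OR (C OR NOT C) = max(a, b) on (0.25, 0.70) = 0.70
((C OR D) OR NOT C) OR ((C AND D) OR (C OR NOT C)) = max(a, b) on (0.70, 0.70) = 0.70

0.70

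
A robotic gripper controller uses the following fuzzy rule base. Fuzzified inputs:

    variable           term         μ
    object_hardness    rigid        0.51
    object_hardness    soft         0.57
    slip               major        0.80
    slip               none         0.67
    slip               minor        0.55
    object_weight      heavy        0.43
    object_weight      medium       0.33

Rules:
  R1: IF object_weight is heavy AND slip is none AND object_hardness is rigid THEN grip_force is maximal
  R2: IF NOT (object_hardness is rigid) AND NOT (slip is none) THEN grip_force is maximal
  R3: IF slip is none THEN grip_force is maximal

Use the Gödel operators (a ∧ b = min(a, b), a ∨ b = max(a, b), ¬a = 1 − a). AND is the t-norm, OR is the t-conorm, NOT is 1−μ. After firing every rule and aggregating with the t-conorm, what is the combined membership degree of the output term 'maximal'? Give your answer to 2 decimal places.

0.67

R1: heavy=0.43, none=0.67, rigid=0.51; AND[min(a, b)] → w = 0.43
R2: ¬rigid=1−0.51=0.49, ¬none=1−0.67=0.33; AND[min(a, b)] → w = 0.33
R3: none=0.67 → w = 0.67
Rules with consequent 'maximal': {R1, R2, R3} → strengths 0.43, 0.33, 0.67
Aggregate via t-conorm [max(a, b)]: 0.67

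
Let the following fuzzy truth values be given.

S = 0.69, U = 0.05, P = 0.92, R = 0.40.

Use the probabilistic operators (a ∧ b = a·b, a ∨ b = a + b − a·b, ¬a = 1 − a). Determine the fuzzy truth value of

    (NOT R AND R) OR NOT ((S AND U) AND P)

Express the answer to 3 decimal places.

0.976

NOT R = 1 − 0.4000 = 0.6000
NOT R AND R = a·b on (0.6000, 0.4000) = 0.2400
S AND U = a·b on (0.6900, 0.0500) = 0.0345
(S AND U) AND P = a·b on (0.0345, 0.9200) = 0.0317
NOT ((S AND U) AND P) = 1 − 0.0317 = 0.9683
(NOT R AND R) OR NOT ((S AND U) AND P) = a + b − a·b on (0.2400, 0.9683) = 0.9759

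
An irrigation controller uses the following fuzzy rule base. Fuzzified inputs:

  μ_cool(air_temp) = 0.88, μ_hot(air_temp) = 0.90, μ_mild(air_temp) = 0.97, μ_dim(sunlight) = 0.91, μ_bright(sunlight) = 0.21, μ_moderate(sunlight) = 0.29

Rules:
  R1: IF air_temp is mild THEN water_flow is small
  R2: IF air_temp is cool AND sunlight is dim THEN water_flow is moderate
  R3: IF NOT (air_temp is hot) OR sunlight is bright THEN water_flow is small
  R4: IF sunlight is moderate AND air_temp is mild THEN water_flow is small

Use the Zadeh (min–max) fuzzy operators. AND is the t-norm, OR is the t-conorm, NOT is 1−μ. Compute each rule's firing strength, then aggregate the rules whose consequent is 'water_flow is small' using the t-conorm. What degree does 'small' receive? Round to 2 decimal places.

R1: mild=0.97 → w = 0.97
R2: cool=0.88, dim=0.91; AND[min(a, b)] → w = 0.88
R3: ¬hot=1−0.90=0.10, bright=0.21; OR[max(a, b)] → w = 0.21
R4: moderate=0.29, mild=0.97; AND[min(a, b)] → w = 0.29
Rules with consequent 'small': {R1, R3, R4} → strengths 0.97, 0.21, 0.29
Aggregate via t-conorm [max(a, b)]: 0.97

0.97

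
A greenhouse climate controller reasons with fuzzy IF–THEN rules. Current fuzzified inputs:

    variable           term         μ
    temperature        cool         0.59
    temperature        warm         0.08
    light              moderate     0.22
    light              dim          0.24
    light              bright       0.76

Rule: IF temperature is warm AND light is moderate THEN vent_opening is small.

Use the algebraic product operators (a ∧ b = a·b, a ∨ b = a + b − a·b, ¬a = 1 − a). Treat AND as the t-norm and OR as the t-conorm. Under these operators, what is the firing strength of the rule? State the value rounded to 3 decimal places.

0.018

firing strength: warm=0.08, moderate=0.22; AND[a·b] → w = 0.0176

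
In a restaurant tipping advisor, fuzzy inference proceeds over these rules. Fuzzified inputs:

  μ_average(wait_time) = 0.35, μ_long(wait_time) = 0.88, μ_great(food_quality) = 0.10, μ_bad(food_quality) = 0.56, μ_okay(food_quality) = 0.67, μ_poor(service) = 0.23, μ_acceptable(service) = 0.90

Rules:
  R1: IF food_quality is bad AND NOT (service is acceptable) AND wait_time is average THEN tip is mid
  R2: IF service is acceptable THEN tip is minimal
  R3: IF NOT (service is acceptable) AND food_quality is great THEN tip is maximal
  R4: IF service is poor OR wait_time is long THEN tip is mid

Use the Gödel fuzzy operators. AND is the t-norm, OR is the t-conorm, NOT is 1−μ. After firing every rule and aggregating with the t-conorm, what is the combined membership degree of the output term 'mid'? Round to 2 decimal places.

R1: bad=0.56, ¬acceptable=1−0.90=0.10, average=0.35; AND[min(a, b)] → w = 0.10
R2: acceptable=0.90 → w = 0.90
R3: ¬acceptable=1−0.90=0.10, great=0.10; AND[min(a, b)] → w = 0.10
R4: poor=0.23, long=0.88; OR[max(a, b)] → w = 0.88
Rules with consequent 'mid': {R1, R4} → strengths 0.10, 0.88
Aggregate via t-conorm [max(a, b)]: 0.88

0.88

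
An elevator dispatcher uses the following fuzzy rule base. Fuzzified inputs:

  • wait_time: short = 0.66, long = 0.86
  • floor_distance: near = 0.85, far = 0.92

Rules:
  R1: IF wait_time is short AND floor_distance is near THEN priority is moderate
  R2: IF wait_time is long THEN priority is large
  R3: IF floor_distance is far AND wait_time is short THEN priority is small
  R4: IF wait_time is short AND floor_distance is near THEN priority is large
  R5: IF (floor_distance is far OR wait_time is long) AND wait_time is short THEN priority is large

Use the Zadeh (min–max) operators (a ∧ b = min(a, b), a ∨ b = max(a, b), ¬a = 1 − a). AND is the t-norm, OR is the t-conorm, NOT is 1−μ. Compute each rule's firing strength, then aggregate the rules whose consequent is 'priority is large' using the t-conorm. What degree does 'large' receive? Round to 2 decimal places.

R1: short=0.66, near=0.85; AND[min(a, b)] → w = 0.66
R2: long=0.86 → w = 0.86
R3: far=0.92, short=0.66; AND[min(a, b)] → w = 0.66
R4: short=0.66, near=0.85; AND[min(a, b)] → w = 0.66
R5: (far=0.92 OR long=0.86) = 0.92; AND[min(a, b)] with short=0.66 → w = 0.66
Rules with consequent 'large': {R2, R4, R5} → strengths 0.86, 0.66, 0.66
Aggregate via t-conorm [max(a, b)]: 0.86

0.86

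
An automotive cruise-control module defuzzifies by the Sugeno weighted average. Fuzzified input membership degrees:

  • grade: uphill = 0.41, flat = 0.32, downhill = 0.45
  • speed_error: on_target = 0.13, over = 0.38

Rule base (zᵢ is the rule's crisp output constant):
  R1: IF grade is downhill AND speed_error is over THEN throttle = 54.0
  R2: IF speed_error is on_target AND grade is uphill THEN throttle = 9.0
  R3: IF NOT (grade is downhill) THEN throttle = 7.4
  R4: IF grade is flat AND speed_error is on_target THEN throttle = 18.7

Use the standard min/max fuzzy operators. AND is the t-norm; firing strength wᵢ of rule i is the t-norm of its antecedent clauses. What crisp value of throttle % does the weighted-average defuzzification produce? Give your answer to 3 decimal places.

R1 (z=54.0): downhill=0.45, over=0.38; AND[min(a, b)] → w = 0.38
R2 (z=9.0): on_target=0.13, uphill=0.41; AND[min(a, b)] → w = 0.13
R3 (z=7.4): ¬downhill=1−0.45=0.55 → w = 0.55
R4 (z=18.7): flat=0.32, on_target=0.13; AND[min(a, b)] → w = 0.13
Weighted average = (0.38·54.0 + 0.13·9.0 + 0.55·7.4 + 0.13·18.7) / (0.38 + 0.13 + 0.55 + 0.13)
  = 28.1910 / 1.1900 = 23.690

23.690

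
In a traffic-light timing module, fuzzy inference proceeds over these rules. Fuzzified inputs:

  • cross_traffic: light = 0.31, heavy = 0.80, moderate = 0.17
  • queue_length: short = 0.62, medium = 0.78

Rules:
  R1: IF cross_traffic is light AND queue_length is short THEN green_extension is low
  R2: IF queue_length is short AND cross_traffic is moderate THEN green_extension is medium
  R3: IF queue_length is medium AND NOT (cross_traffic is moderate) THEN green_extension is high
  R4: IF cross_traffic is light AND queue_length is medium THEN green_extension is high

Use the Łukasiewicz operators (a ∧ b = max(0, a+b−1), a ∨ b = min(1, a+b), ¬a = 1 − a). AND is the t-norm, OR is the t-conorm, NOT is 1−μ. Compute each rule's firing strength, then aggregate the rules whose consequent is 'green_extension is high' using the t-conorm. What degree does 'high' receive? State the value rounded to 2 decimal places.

R1: light=0.31, short=0.62; AND[max(0, a+b−1)] → w = 0.00
R2: short=0.62, moderate=0.17; AND[max(0, a+b−1)] → w = 0.00
R3: medium=0.78, ¬moderate=1−0.17=0.83; AND[max(0, a+b−1)] → w = 0.61
R4: light=0.31, medium=0.78; AND[max(0, a+b−1)] → w = 0.09
Rules with consequent 'high': {R3, R4} → strengths 0.61, 0.09
Aggregate via t-conorm [min(1, a+b)]: 0.70

0.70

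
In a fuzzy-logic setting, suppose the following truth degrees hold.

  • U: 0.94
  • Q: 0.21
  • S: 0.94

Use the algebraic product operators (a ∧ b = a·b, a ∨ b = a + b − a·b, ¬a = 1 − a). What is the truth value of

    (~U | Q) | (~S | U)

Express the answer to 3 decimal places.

~U = 1 − 0.9400 = 0.0600
~U | Q = a + b − a·b on (0.0600, 0.2100) = 0.2574
~S = 1 − 0.9400 = 0.0600
~S | U = a + b − a·b on (0.0600, 0.9400) = 0.9436
(~U | Q) | (~S | U) = a + b − a·b on (0.2574, 0.9436) = 0.9581

0.958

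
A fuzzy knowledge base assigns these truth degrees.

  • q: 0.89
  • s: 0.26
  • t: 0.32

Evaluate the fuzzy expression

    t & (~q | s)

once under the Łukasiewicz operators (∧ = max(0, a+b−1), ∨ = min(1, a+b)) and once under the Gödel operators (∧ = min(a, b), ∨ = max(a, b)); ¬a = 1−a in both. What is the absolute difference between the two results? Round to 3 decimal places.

Under Łukasiewicz:
  ~q = 1 − 0.89 = 0.11
  ~q | s = min(1, a+b) on (0.11, 0.26) = 0.37
  t & (~q | s) = max(0, a+b−1) on (0.32, 0.37) = 0.00
  → value = 0.0000
Under Gödel:
  ~q = 1 − 0.89 = 0.11
  ~q | s = max(a, b) on (0.11, 0.26) = 0.26
  t & (~q | s) = min(a, b) on (0.32, 0.26) = 0.26
  → value = 0.2600
|0.0000 − 0.2600| = 0.260

0.260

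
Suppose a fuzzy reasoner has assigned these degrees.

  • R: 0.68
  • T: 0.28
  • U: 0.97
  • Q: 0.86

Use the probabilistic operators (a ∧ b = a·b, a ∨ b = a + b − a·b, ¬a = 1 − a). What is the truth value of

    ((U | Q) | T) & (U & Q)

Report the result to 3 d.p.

0.832

U | Q = a + b − a·b on (0.9700, 0.8600) = 0.9958
(U | Q) | T = a + b − a·b on (0.9958, 0.2800) = 0.9970
U & Q = a·b on (0.9700, 0.8600) = 0.8342
((U | Q) | T) & (U & Q) = a·b on (0.9970, 0.8342) = 0.8317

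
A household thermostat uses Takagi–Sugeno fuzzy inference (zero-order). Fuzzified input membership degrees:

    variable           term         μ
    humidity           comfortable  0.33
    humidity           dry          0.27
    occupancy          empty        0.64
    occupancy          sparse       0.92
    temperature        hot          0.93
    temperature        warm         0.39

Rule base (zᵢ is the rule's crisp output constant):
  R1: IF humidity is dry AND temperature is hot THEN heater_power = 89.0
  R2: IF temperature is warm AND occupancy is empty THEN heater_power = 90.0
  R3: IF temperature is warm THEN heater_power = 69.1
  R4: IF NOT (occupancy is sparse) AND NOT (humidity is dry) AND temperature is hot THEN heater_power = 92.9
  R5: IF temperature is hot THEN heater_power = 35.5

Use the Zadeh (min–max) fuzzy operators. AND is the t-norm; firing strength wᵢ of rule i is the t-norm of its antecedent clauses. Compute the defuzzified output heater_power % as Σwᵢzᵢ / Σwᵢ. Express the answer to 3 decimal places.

61.420

R1 (z=89.0): dry=0.27, hot=0.93; AND[min(a, b)] → w = 0.27
R2 (z=90.0): warm=0.39, empty=0.64; AND[min(a, b)] → w = 0.39
R3 (z=69.1): warm=0.39 → w = 0.39
R4 (z=92.9): ¬sparse=1−0.92=0.08, ¬dry=1−0.27=0.73, hot=0.93; AND[min(a, b)] → w = 0.08
R5 (z=35.5): hot=0.93 → w = 0.93
Weighted average = (0.27·89.0 + 0.39·90.0 + 0.39·69.1 + 0.08·92.9 + 0.93·35.5) / (0.27 + 0.39 + 0.39 + 0.08 + 0.93)
  = 126.5260 / 2.0600 = 61.420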